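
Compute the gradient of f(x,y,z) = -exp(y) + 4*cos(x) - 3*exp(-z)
(-4*sin(x), -exp(y), 3*exp(-z))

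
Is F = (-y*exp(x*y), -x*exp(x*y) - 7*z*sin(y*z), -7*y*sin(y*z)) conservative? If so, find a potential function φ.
Yes, F is conservative. φ = -exp(x*y) + 7*cos(y*z)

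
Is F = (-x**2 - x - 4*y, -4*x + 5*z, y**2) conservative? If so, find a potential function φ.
No, ∇×F = (2*y - 5, 0, 0) ≠ 0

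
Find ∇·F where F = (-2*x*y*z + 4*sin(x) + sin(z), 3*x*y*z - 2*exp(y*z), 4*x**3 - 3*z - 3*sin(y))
3*x*z - 2*y*z - 2*z*exp(y*z) + 4*cos(x) - 3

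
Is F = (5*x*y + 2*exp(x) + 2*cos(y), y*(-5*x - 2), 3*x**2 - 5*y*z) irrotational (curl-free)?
No, ∇×F = (-5*z, -6*x, -5*x - 5*y + 2*sin(y))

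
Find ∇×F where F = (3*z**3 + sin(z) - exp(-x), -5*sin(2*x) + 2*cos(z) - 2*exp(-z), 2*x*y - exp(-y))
(2*x + 2*sin(z) - 2*exp(-z) + exp(-y), -2*y + 9*z**2 + cos(z), -10*cos(2*x))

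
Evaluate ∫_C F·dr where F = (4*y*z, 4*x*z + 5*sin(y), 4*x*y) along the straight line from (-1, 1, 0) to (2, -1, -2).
16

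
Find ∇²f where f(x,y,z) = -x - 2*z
0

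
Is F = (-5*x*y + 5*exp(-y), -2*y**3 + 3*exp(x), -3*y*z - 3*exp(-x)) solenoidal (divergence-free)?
No, ∇·F = 2*y*(-3*y - 4)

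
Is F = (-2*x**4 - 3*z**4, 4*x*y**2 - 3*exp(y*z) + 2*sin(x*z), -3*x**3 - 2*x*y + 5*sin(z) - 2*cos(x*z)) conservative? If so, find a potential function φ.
No, ∇×F = (-2*x*cos(x*z) - 2*x + 3*y*exp(y*z), 9*x**2 + 2*y - 12*z**3 - 2*z*sin(x*z), 4*y**2 + 2*z*cos(x*z)) ≠ 0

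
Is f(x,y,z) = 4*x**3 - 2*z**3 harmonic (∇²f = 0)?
No, ∇²f = 24*x - 12*z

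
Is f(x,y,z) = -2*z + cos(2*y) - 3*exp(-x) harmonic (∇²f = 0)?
No, ∇²f = -4*cos(2*y) - 3*exp(-x)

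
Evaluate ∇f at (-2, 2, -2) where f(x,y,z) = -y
(0, -1, 0)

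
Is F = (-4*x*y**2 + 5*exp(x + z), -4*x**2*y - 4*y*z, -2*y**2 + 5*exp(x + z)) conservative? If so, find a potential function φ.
Yes, F is conservative. φ = -2*x**2*y**2 - 2*y**2*z + 5*exp(x + z)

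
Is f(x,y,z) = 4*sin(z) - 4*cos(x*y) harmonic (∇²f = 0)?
No, ∇²f = 4*x**2*cos(x*y) + 4*y**2*cos(x*y) - 4*sin(z)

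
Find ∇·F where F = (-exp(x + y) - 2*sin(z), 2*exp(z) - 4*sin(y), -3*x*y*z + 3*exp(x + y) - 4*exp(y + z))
-3*x*y - exp(x + y) - 4*exp(y + z) - 4*cos(y)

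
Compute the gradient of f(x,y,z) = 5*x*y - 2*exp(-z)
(5*y, 5*x, 2*exp(-z))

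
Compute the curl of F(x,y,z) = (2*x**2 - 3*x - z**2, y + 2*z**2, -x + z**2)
(-4*z, 1 - 2*z, 0)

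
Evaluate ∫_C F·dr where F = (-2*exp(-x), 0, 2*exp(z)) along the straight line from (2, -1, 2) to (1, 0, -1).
2*(-exp(4) - 1 + 2*E)*exp(-2)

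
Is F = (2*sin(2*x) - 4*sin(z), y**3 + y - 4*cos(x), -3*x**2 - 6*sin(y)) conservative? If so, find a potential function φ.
No, ∇×F = (-6*cos(y), 6*x - 4*cos(z), 4*sin(x)) ≠ 0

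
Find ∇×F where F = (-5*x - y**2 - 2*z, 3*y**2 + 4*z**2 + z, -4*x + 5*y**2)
(10*y - 8*z - 1, 2, 2*y)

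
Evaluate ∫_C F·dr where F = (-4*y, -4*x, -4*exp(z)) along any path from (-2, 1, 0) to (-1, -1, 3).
-4*exp(3) - 8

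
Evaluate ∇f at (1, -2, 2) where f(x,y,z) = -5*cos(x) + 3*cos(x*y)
(-6*sin(2) + 5*sin(1), 3*sin(2), 0)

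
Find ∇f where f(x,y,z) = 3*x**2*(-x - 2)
(3*x*(-3*x - 4), 0, 0)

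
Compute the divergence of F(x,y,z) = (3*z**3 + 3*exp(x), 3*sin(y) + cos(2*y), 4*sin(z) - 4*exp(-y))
3*exp(x) - 2*sin(2*y) + 3*cos(y) + 4*cos(z)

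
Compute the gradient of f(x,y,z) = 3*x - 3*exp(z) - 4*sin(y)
(3, -4*cos(y), -3*exp(z))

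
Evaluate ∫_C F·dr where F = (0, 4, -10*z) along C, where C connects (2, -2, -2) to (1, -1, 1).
19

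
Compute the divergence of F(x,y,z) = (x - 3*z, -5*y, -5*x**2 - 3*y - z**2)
-2*z - 4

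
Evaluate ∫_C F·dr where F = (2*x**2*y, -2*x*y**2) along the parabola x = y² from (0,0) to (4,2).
2112/35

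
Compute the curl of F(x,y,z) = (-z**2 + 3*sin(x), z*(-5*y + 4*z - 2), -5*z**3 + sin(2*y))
(5*y - 8*z + 4*cos(y)**2, -2*z, 0)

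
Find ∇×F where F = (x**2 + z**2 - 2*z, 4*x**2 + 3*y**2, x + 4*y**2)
(8*y, 2*z - 3, 8*x)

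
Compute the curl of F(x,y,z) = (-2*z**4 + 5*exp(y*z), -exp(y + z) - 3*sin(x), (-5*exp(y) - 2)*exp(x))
(-5*exp(x + y) + exp(y + z), 5*y*exp(y*z) - 8*z**3 + (5*exp(y) + 2)*exp(x), -5*z*exp(y*z) - 3*cos(x))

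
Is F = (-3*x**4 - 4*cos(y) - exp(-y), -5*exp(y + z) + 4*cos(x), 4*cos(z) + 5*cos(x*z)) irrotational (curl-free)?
No, ∇×F = (5*exp(y + z), 5*z*sin(x*z), -4*sin(x) - 4*sin(y) - exp(-y))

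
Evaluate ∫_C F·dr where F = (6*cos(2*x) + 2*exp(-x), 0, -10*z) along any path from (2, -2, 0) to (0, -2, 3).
-47 + 2*exp(-2) - 3*sin(4)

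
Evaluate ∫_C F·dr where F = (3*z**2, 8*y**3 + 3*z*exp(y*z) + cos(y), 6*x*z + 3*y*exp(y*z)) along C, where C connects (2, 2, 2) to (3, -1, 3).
-3*exp(4) - sin(2) - sin(1) + 3*exp(-3) + 27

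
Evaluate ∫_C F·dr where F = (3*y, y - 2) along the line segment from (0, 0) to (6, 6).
60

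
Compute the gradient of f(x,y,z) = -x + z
(-1, 0, 1)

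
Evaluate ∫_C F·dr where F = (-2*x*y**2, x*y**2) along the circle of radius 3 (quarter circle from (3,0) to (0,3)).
81*pi/16 + 81/2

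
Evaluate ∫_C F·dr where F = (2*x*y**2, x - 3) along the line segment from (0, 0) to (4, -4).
132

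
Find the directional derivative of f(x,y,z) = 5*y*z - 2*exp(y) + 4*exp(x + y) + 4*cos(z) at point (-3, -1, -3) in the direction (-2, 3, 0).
sqrt(13)*(-45*exp(4) - 6*exp(3) + 4)*exp(-4)/13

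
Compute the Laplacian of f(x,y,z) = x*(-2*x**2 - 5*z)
-12*x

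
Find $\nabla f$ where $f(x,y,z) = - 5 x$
(-5, 0, 0)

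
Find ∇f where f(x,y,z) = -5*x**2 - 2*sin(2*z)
(-10*x, 0, -4*cos(2*z))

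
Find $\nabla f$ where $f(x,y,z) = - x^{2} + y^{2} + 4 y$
(-2*x, 2*y + 4, 0)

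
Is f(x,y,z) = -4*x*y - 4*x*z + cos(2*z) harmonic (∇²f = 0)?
No, ∇²f = -4*cos(2*z)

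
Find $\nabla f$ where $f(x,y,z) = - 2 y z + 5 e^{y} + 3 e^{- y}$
(0, -2*z + 5*exp(y) - 3*exp(-y), -2*y)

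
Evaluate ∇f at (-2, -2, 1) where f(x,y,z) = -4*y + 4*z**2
(0, -4, 8)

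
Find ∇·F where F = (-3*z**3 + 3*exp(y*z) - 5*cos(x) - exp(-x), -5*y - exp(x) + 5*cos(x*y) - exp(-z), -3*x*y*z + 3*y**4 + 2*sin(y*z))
-3*x*y - 5*x*sin(x*y) + 2*y*cos(y*z) + 5*sin(x) - 5 + exp(-x)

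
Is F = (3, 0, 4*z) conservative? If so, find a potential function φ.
Yes, F is conservative. φ = 3*x + 2*z**2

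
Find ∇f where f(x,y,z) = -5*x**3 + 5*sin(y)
(-15*x**2, 5*cos(y), 0)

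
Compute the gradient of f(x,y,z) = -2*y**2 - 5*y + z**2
(0, -4*y - 5, 2*z)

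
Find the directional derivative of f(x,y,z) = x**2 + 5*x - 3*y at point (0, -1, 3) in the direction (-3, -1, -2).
-6*sqrt(14)/7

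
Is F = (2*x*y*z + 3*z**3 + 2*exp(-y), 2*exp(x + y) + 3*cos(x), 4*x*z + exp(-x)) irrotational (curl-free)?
No, ∇×F = (0, 2*x*y + 9*z**2 - 4*z + exp(-x), -2*x*z + 2*exp(x + y) - 3*sin(x) + 2*exp(-y))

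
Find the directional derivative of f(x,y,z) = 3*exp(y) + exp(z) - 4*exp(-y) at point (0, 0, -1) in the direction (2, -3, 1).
sqrt(14)*(1 - 21*E)*exp(-1)/14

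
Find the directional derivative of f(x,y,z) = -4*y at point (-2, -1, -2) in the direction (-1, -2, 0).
8*sqrt(5)/5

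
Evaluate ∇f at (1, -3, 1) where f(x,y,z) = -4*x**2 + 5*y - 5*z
(-8, 5, -5)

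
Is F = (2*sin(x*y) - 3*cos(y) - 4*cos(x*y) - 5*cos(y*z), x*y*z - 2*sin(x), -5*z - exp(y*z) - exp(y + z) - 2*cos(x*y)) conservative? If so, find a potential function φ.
No, ∇×F = (-x*y + 2*x*sin(x*y) - z*exp(y*z) - exp(y + z), y*(-2*sin(x*y) + 5*sin(y*z)), -4*x*sin(x*y) - 2*x*cos(x*y) + y*z - 5*z*sin(y*z) - 3*sin(y) - 2*cos(x)) ≠ 0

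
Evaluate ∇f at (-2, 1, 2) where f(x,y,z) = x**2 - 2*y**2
(-4, -4, 0)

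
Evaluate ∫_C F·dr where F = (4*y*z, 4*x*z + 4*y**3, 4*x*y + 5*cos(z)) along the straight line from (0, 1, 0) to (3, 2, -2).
-33 - 5*sin(2)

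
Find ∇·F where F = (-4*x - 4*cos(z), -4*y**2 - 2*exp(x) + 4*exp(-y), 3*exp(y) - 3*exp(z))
-8*y - 3*exp(z) - 4 - 4*exp(-y)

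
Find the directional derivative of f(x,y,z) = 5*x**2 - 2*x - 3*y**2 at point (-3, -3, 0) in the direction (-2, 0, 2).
16*sqrt(2)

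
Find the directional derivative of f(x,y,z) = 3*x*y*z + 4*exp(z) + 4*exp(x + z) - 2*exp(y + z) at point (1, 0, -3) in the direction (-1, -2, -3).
sqrt(14)*(-8*E - 1 + 9*exp(3))*exp(-3)/7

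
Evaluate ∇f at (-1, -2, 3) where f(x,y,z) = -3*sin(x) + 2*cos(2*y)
(-3*cos(1), 4*sin(4), 0)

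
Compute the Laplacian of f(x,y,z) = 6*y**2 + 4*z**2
20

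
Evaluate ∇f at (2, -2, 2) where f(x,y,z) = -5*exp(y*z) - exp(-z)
(0, -10*exp(-4), (exp(2) + 10)*exp(-4))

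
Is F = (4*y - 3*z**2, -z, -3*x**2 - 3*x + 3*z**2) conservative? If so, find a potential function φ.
No, ∇×F = (1, 6*x - 6*z + 3, -4) ≠ 0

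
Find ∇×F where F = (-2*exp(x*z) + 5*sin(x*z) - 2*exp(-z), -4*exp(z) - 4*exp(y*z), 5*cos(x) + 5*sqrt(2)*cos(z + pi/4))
(4*y*exp(y*z) + 4*exp(z), -2*x*exp(x*z) + 5*x*cos(x*z) + 5*sin(x) + 2*exp(-z), 0)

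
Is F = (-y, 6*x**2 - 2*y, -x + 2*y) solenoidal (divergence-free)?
No, ∇·F = -2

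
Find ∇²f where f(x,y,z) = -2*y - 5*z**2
-10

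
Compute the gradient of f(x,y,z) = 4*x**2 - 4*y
(8*x, -4, 0)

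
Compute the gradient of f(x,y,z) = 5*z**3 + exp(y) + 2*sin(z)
(0, exp(y), 15*z**2 + 2*cos(z))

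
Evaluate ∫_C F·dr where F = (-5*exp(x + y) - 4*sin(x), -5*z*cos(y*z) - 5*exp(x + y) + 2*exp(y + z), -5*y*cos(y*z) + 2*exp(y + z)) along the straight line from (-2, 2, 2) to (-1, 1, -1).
-2*exp(4) + 5*sin(4) - 4*cos(2) + 2 + 4*cos(1) + 5*sin(1)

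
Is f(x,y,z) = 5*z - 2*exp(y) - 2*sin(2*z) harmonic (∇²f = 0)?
No, ∇²f = -2*exp(y) + 8*sin(2*z)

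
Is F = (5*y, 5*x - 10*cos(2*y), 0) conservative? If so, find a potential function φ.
Yes, F is conservative. φ = 5*x*y - 5*sin(2*y)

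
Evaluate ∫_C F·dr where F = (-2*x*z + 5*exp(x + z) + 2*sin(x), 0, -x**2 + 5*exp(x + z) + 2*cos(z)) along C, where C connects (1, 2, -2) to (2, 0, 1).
-6 - 5*exp(-1) - 2*sqrt(2)*cos(pi/4 + 2) + 2*sqrt(2)*sin(pi/4 + 1) + 5*exp(3)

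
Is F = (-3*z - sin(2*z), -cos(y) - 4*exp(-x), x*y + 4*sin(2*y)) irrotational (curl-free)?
No, ∇×F = (x + 8*cos(2*y), -y + 4*sin(z)**2 - 5, 4*exp(-x))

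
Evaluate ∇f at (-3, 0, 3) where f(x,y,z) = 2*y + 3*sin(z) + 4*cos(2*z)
(0, 2, (3 - 16*sin(3))*cos(3))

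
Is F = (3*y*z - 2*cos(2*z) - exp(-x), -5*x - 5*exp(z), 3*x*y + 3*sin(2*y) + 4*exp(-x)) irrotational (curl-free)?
No, ∇×F = (3*x + 5*exp(z) + 6*cos(2*y), 4*sin(2*z) + 4*exp(-x), -3*z - 5)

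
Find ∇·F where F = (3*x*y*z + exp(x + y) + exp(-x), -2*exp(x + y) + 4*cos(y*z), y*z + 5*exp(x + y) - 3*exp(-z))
3*y*z + y - 4*z*sin(y*z) - exp(x + y) + 3*exp(-z) - exp(-x)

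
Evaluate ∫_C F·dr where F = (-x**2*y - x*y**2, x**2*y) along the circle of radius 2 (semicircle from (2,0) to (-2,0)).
2*pi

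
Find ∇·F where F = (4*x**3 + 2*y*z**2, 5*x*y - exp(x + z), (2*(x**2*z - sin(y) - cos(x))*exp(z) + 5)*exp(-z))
14*x**2 + 5*x - 5*exp(-z)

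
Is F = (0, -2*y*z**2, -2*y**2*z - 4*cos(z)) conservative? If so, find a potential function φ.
Yes, F is conservative. φ = -y**2*z**2 - 4*sin(z)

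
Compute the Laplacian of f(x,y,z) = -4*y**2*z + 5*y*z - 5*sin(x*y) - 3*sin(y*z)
5*x**2*sin(x*y) + 5*y**2*sin(x*y) + 3*y**2*sin(y*z) + 3*z**2*sin(y*z) - 8*z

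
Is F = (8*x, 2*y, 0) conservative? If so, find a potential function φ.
Yes, F is conservative. φ = 4*x**2 + y**2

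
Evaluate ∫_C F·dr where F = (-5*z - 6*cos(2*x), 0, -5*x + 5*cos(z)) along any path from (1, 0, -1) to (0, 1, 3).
-5 + 5*sin(3) + 3*sin(2) + 5*sin(1)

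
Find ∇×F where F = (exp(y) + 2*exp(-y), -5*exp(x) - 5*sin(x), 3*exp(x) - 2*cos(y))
(2*sin(y), -3*exp(x), -5*exp(x) - exp(y) - 5*cos(x) + 2*exp(-y))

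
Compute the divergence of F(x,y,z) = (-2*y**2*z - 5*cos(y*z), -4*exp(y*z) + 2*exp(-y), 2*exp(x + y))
-4*z*exp(y*z) - 2*exp(-y)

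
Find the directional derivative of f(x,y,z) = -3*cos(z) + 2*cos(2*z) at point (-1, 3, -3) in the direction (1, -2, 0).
0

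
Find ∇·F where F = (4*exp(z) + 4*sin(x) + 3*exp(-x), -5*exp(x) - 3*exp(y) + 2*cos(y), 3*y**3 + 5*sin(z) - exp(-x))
-3*exp(y) - 2*sin(y) + 4*cos(x) + 5*cos(z) - 3*exp(-x)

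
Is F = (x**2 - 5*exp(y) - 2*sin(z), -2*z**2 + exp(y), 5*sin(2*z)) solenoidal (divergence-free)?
No, ∇·F = 2*x + exp(y) + 10*cos(2*z)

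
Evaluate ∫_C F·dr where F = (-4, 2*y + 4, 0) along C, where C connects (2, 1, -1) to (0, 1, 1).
8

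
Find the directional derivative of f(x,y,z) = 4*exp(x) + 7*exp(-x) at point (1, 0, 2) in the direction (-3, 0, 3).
sqrt(2)*(7 - 4*exp(2))*exp(-1)/2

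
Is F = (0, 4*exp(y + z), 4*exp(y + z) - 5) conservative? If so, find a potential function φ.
Yes, F is conservative. φ = -5*z + 4*exp(y + z)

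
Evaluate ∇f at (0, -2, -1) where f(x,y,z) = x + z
(1, 0, 1)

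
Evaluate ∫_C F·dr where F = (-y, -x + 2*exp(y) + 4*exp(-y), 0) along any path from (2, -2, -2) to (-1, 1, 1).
-3 - 4*exp(-1) - 2*exp(-2) + 2*E + 4*exp(2)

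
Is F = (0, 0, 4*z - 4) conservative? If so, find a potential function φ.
Yes, F is conservative. φ = 2*z*(z - 2)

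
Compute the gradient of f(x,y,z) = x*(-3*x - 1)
(-6*x - 1, 0, 0)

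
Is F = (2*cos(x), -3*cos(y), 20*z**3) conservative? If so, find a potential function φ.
Yes, F is conservative. φ = 5*z**4 + 2*sin(x) - 3*sin(y)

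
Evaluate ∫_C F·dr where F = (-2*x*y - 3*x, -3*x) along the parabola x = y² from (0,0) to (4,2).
-288/5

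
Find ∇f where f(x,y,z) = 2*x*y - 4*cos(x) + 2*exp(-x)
(2*y + 4*sin(x) - 2*exp(-x), 2*x, 0)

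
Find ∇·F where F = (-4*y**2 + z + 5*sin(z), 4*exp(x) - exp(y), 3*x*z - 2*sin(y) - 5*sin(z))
3*x - exp(y) - 5*cos(z)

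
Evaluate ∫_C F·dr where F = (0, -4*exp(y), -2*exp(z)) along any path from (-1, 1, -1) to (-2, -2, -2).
2*(-3 + E + 2*exp(3))*exp(-2)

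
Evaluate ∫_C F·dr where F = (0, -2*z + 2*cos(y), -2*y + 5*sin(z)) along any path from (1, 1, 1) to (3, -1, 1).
4 - 4*sin(1)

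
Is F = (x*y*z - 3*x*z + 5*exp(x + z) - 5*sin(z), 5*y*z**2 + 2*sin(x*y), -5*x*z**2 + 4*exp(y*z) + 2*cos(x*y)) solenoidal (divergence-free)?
No, ∇·F = -10*x*z + 2*x*cos(x*y) + y*z + 4*y*exp(y*z) + 5*z**2 - 3*z + 5*exp(x + z)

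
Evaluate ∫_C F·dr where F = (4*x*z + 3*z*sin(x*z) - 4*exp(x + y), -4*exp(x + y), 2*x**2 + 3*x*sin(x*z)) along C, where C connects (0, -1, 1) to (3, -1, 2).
-4*exp(2) - 3*cos(6) + 4*exp(-1) + 39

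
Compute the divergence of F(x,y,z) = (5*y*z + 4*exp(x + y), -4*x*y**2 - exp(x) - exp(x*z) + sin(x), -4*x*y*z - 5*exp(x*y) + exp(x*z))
-12*x*y + x*exp(x*z) + 4*exp(x + y)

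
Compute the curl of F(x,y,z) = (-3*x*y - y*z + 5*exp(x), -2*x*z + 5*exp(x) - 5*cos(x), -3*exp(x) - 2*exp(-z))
(2*x, -y + 3*exp(x), 3*x - z + 5*exp(x) + 5*sin(x))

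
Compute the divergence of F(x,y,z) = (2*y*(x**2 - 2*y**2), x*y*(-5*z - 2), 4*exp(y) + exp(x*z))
x*(4*y - 5*z + exp(x*z) - 2)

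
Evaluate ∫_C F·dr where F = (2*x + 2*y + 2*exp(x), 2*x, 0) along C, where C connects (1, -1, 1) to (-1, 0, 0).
2 - 4*sinh(1)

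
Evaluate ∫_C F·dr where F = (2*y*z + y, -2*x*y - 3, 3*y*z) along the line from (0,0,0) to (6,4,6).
176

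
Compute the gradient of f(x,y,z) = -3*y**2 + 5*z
(0, -6*y, 5)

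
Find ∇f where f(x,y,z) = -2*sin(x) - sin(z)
(-2*cos(x), 0, -cos(z))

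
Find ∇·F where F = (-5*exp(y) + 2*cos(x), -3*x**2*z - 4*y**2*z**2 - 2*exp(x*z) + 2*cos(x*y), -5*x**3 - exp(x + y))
-2*x*sin(x*y) - 8*y*z**2 - 2*sin(x)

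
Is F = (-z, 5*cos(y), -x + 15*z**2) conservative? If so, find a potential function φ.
Yes, F is conservative. φ = -x*z + 5*z**3 + 5*sin(y)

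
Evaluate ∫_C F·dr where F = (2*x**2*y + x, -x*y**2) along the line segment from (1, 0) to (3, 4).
-4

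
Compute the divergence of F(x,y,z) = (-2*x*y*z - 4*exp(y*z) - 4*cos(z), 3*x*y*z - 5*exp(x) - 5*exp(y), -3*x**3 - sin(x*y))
3*x*z - 2*y*z - 5*exp(y)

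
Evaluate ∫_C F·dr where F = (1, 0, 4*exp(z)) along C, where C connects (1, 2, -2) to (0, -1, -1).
-1 - 4*exp(-2) + 4*exp(-1)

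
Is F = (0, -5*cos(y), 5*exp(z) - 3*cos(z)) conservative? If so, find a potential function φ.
Yes, F is conservative. φ = 5*exp(z) - 5*sin(y) - 3*sin(z)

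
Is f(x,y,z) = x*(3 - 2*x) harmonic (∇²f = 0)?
No, ∇²f = -4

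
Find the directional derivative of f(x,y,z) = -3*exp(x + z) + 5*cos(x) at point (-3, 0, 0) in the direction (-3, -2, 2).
3*sqrt(17)*(-5*exp(3)*sin(3) + 1)*exp(-3)/17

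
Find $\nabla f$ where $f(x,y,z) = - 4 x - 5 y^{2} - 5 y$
(-4, -10*y - 5, 0)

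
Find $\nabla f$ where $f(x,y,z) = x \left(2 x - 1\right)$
(4*x - 1, 0, 0)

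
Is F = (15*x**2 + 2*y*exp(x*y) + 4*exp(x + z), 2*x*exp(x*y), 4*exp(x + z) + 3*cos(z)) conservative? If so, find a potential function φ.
Yes, F is conservative. φ = 5*x**3 + 2*exp(x*y) + 4*exp(x + z) + 3*sin(z)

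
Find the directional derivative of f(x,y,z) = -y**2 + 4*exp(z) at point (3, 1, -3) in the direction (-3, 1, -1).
2*sqrt(11)*(-exp(3) - 2)*exp(-3)/11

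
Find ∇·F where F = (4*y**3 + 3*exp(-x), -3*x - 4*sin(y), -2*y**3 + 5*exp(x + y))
-4*cos(y) - 3*exp(-x)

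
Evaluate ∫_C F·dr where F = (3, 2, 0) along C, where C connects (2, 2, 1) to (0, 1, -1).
-8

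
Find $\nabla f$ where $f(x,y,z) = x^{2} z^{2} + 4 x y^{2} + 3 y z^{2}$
(2*x*z**2 + 4*y**2, 8*x*y + 3*z**2, 2*z*(x**2 + 3*y))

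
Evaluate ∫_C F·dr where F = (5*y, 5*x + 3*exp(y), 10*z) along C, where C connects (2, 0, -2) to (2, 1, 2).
7 + 3*E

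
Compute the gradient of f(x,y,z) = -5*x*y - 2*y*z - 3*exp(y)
(-5*y, -5*x - 2*z - 3*exp(y), -2*y)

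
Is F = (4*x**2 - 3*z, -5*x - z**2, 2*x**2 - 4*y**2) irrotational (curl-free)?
No, ∇×F = (-8*y + 2*z, -4*x - 3, -5)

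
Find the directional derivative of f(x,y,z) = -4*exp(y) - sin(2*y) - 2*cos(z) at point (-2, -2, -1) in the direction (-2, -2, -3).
2*sqrt(17)*(2*exp(2)*cos(4) + 4 + 3*exp(2)*sin(1))*exp(-2)/17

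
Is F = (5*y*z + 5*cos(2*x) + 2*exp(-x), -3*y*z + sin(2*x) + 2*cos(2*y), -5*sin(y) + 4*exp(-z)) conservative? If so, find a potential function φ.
No, ∇×F = (3*y - 5*cos(y), 5*y, -5*z + 2*cos(2*x)) ≠ 0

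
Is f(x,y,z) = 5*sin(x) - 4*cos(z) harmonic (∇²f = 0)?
No, ∇²f = -5*sin(x) + 4*cos(z)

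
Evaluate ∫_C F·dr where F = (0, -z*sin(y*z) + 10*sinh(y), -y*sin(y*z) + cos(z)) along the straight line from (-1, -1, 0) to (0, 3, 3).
-10*cosh(1) - 1 + cos(9) + sin(3) + 10*cosh(3)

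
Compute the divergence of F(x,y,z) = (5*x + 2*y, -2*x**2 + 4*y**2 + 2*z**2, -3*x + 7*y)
8*y + 5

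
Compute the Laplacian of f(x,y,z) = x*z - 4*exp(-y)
-4*exp(-y)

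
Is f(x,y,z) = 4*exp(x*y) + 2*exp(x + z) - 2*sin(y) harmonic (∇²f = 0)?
No, ∇²f = 4*x**2*exp(x*y) + 4*y**2*exp(x*y) + 4*exp(x + z) + 2*sin(y)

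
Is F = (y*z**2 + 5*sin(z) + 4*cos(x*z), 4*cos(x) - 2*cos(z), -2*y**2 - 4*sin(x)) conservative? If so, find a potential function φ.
No, ∇×F = (-4*y - 2*sin(z), -4*x*sin(x*z) + 2*y*z + 4*cos(x) + 5*cos(z), -z**2 - 4*sin(x)) ≠ 0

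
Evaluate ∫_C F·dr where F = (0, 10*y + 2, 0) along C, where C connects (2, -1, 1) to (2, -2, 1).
13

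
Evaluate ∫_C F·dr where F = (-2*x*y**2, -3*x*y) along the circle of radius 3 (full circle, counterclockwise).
0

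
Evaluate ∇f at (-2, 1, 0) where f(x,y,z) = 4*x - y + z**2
(4, -1, 0)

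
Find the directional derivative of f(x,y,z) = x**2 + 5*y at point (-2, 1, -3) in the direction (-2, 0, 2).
2*sqrt(2)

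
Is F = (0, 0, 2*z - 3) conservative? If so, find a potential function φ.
Yes, F is conservative. φ = z*(z - 3)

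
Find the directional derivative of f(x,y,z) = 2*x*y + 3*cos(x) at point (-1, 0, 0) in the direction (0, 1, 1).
-sqrt(2)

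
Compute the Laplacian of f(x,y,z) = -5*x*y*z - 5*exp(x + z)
-10*exp(x + z)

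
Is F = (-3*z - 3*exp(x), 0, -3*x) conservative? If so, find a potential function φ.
Yes, F is conservative. φ = -3*x*z - 3*exp(x)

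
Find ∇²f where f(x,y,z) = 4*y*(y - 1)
8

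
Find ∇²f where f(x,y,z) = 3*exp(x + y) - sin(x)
6*exp(x + y) + sin(x)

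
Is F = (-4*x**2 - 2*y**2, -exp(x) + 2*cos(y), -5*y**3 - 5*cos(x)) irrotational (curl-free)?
No, ∇×F = (-15*y**2, -5*sin(x), 4*y - exp(x))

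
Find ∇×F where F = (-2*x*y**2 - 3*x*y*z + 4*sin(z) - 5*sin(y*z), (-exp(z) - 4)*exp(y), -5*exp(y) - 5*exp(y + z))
((-4*exp(z) - 5)*exp(y), -3*x*y - 5*y*cos(y*z) + 4*cos(z), 4*x*y + 3*x*z + 5*z*cos(y*z))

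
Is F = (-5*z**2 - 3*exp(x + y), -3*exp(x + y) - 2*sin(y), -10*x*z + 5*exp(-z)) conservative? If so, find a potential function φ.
Yes, F is conservative. φ = -5*x*z**2 - 3*exp(x + y) + 2*cos(y) - 5*exp(-z)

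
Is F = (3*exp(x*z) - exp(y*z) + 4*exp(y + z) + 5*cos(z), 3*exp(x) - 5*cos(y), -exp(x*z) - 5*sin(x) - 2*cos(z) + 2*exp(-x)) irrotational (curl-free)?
No, ∇×F = (0, 3*x*exp(x*z) - y*exp(y*z) + z*exp(x*z) + 4*exp(y + z) - 5*sin(z) + 5*cos(x) + 2*exp(-x), z*exp(y*z) + 3*exp(x) - 4*exp(y + z))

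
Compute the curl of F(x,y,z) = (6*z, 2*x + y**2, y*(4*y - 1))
(8*y - 1, 6, 2)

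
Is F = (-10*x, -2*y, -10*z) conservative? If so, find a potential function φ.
Yes, F is conservative. φ = -5*x**2 - y**2 - 5*z**2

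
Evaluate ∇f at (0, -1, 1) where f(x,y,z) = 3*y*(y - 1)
(0, -9, 0)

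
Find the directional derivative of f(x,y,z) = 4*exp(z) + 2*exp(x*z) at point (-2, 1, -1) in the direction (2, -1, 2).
4*(2 - 3*exp(3))*exp(-1)/3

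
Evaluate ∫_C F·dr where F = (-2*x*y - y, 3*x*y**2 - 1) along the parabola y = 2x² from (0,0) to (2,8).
17816/21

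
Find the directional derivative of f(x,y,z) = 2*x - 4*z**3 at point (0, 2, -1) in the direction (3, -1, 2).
-9*sqrt(14)/7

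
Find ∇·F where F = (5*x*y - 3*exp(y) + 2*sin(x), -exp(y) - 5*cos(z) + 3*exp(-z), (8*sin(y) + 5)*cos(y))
5*y - exp(y) + 2*cos(x)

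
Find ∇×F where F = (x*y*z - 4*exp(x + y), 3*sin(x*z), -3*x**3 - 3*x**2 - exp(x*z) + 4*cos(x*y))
(-x*(4*sin(x*y) + 3*cos(x*z)), 9*x**2 + x*y + 6*x + 4*y*sin(x*y) + z*exp(x*z), -x*z + 3*z*cos(x*z) + 4*exp(x + y))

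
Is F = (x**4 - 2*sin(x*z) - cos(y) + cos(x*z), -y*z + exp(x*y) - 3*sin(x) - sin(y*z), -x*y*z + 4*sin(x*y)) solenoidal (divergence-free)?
No, ∇·F = 4*x**3 - x*y + x*exp(x*y) - z*sin(x*z) - 2*z*cos(x*z) - z*cos(y*z) - z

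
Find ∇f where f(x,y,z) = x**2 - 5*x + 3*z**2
(2*x - 5, 0, 6*z)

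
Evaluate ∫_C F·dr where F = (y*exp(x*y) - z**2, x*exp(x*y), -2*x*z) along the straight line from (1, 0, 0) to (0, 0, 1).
0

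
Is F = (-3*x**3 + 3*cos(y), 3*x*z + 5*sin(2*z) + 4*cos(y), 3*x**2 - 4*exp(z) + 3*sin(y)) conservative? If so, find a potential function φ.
No, ∇×F = (-3*x + 3*cos(y) - 10*cos(2*z), -6*x, 3*z + 3*sin(y)) ≠ 0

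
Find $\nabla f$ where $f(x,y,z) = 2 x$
(2, 0, 0)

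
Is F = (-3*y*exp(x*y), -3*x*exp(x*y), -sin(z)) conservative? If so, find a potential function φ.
Yes, F is conservative. φ = -3*exp(x*y) + cos(z)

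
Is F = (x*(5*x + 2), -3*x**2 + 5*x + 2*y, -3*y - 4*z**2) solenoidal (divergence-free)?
No, ∇·F = 10*x - 8*z + 4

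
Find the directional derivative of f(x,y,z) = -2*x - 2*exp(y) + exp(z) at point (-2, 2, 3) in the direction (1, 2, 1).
sqrt(6)*(-4*exp(2) - 2 + exp(3))/6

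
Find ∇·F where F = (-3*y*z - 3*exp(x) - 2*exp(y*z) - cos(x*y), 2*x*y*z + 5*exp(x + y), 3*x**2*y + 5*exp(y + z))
2*x*z + y*sin(x*y) - 3*exp(x) + 5*exp(x + y) + 5*exp(y + z)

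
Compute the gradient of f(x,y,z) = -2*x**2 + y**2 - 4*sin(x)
(-4*x - 4*cos(x), 2*y, 0)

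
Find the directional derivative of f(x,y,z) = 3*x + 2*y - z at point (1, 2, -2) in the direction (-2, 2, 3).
-5*sqrt(17)/17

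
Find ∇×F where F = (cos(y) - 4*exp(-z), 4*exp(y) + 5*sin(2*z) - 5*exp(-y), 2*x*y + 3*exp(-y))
(2*x - 10*cos(2*z) - 3*exp(-y), -2*y + 4*exp(-z), sin(y))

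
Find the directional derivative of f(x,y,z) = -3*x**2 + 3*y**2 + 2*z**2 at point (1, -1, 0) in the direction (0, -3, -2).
18*sqrt(13)/13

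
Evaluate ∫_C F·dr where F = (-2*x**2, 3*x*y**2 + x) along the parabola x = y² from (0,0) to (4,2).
-104/5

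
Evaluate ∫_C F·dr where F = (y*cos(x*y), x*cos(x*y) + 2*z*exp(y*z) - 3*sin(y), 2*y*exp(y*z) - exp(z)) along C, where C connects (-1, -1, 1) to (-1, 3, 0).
3*cos(3) - 3*cos(1) - sin(1) - 2*exp(-1) - sin(3) + 1 + E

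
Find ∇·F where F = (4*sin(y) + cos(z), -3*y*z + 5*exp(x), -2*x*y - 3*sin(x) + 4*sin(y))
-3*z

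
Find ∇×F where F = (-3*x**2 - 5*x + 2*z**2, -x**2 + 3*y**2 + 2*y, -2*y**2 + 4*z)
(-4*y, 4*z, -2*x)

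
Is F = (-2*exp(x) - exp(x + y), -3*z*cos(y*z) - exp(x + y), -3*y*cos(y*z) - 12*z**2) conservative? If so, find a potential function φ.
Yes, F is conservative. φ = -4*z**3 - 2*exp(x) - exp(x + y) - 3*sin(y*z)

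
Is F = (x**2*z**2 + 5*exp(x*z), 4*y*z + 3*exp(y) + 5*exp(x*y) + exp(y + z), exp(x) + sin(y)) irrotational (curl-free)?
No, ∇×F = (-4*y - exp(y + z) + cos(y), 2*x**2*z + 5*x*exp(x*z) - exp(x), 5*y*exp(x*y))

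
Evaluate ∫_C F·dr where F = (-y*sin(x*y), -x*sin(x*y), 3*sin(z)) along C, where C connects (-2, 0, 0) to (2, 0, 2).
3 - 3*cos(2)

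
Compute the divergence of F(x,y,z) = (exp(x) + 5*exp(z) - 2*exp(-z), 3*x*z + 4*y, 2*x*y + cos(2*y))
exp(x) + 4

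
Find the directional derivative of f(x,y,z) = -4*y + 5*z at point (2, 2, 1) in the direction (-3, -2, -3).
-7*sqrt(22)/22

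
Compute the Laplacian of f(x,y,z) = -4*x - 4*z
0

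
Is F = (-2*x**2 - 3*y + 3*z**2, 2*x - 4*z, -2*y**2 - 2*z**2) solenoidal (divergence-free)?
No, ∇·F = -4*x - 4*z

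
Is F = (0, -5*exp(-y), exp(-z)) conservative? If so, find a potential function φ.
Yes, F is conservative. φ = -exp(-z) + 5*exp(-y)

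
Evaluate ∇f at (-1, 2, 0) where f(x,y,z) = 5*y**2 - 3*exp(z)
(0, 20, -3)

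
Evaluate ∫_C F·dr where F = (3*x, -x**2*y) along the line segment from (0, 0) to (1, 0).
3/2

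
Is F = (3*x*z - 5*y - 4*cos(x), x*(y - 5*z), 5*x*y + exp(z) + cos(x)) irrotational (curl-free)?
No, ∇×F = (10*x, 3*x - 5*y + sin(x), y - 5*z + 5)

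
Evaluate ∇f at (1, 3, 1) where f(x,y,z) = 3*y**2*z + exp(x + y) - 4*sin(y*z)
(exp(4), -4*cos(3) + 18 + exp(4), 27 - 12*cos(3))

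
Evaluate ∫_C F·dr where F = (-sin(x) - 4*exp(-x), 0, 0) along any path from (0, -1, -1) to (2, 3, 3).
-5 + cos(2) + 4*exp(-2)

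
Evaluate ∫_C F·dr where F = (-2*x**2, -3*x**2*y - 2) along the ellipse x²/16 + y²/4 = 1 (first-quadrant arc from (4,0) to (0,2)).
-28/3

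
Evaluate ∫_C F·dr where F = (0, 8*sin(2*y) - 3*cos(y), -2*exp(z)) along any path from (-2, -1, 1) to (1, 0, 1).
-4 - 3*sin(1) + 4*cos(2)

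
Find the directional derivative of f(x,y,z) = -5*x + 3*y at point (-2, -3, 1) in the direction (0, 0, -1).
0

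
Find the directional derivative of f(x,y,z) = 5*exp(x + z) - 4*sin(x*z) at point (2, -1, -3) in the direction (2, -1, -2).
40*cos(6)/3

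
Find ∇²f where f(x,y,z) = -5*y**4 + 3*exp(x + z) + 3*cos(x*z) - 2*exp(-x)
(3*(-x**2*cos(x*z) - 20*y**2 - z**2*cos(x*z) + 2*exp(x + z))*exp(x) - 2)*exp(-x)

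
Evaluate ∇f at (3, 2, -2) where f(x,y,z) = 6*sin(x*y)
(12*cos(6), 18*cos(6), 0)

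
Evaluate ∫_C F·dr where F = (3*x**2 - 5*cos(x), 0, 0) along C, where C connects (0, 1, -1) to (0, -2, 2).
0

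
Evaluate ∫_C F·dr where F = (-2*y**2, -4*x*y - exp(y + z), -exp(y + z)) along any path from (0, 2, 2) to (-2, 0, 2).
-exp(2) + exp(4)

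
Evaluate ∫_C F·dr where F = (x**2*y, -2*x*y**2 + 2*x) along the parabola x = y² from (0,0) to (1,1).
58/105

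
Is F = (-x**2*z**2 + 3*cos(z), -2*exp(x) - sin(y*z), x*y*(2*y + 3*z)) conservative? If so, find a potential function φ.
No, ∇×F = (4*x*y + 3*x*z + y*cos(y*z), -2*x**2*z - 2*y**2 - 3*y*z - 3*sin(z), -2*exp(x)) ≠ 0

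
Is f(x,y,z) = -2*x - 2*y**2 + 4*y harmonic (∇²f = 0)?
No, ∇²f = -4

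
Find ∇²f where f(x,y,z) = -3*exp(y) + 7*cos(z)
-3*exp(y) - 7*cos(z)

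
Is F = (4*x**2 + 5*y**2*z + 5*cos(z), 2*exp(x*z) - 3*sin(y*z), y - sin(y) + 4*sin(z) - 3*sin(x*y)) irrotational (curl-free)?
No, ∇×F = (-2*x*exp(x*z) - 3*x*cos(x*y) + 3*y*cos(y*z) - cos(y) + 1, 5*y**2 + 3*y*cos(x*y) - 5*sin(z), 2*z*(-5*y + exp(x*z)))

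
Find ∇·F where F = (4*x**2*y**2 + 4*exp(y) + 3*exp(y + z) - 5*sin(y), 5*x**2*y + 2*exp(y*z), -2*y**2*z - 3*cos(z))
5*x**2 + 8*x*y**2 - 2*y**2 + 2*z*exp(y*z) + 3*sin(z)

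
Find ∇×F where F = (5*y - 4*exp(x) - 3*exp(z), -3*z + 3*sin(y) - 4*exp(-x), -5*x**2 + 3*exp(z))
(3, 10*x - 3*exp(z), -5 + 4*exp(-x))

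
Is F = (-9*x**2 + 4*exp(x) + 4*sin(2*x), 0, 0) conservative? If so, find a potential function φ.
Yes, F is conservative. φ = -3*x**3 + 4*exp(x) - 2*cos(2*x)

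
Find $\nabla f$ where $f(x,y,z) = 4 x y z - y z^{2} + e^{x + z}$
(4*y*z + exp(x + z), z*(4*x - z), 4*x*y - 2*y*z + exp(x + z))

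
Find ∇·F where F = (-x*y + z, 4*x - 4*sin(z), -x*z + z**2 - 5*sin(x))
-x - y + 2*z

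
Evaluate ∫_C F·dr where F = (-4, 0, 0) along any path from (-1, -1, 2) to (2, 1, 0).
-12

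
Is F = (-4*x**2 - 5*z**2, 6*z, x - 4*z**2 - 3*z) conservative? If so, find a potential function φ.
No, ∇×F = (-6, -10*z - 1, 0) ≠ 0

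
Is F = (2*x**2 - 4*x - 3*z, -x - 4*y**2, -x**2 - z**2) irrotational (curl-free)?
No, ∇×F = (0, 2*x - 3, -1)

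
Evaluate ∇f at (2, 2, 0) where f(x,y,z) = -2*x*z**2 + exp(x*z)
(0, 0, 2)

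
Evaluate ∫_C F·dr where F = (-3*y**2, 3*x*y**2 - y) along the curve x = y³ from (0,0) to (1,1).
-9/5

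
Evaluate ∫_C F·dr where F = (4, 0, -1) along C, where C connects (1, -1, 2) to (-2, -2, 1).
-11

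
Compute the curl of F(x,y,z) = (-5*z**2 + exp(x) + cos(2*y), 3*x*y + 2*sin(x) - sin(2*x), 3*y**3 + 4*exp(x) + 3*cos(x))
(9*y**2, -10*z - 4*exp(x) + 3*sin(x), 3*y + 2*sin(2*y) + 2*cos(x) - 2*cos(2*x))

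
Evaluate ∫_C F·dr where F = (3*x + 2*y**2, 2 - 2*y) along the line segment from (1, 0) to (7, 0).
72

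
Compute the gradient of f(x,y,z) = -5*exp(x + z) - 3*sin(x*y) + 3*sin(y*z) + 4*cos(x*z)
(-3*y*cos(x*y) - 4*z*sin(x*z) - 5*exp(x + z), -3*x*cos(x*y) + 3*z*cos(y*z), -4*x*sin(x*z) + 3*y*cos(y*z) - 5*exp(x + z))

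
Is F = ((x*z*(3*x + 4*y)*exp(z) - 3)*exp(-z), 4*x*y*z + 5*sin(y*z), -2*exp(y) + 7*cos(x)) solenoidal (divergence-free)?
No, ∇·F = z*(10*x + 4*y + 5*cos(y*z))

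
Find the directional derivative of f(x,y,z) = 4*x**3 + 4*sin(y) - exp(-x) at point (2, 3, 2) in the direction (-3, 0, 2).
3*sqrt(13)*(-48*exp(2) - 1)*exp(-2)/13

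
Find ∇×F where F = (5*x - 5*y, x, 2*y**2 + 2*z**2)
(4*y, 0, 6)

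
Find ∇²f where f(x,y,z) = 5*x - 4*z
0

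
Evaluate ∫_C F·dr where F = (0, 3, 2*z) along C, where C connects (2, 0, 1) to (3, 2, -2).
9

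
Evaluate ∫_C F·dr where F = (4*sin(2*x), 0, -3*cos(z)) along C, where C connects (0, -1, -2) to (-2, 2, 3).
-3*sin(2) - 3*sin(3) - 2*cos(4) + 2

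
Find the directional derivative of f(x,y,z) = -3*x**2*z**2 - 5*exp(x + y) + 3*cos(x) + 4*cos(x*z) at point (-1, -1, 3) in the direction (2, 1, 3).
3*sqrt(14)*(-5 + 4*exp(2)*sin(3) + 2*exp(2)*sin(1) + 18*exp(2))*exp(-2)/14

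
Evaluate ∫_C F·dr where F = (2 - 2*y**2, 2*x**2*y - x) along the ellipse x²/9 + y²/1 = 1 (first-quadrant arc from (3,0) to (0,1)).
5/2 - 3*pi/4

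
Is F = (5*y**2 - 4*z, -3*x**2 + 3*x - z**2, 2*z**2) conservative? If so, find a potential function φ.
No, ∇×F = (2*z, -4, -6*x - 10*y + 3) ≠ 0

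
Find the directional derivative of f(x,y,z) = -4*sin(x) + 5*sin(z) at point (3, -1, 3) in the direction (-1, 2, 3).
19*sqrt(14)*cos(3)/14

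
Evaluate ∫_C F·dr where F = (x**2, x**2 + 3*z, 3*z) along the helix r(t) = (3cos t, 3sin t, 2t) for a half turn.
-54 + 6*pi**2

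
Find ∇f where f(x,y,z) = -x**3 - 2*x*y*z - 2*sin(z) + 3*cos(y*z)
(-3*x**2 - 2*y*z, -z*(2*x + 3*sin(y*z)), -2*x*y - 3*y*sin(y*z) - 2*cos(z))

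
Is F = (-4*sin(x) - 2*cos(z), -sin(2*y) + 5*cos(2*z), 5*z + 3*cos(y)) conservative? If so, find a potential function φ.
No, ∇×F = (-3*sin(y) + 10*sin(2*z), 2*sin(z), 0) ≠ 0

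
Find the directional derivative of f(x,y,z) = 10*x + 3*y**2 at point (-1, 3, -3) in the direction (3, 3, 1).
84*sqrt(19)/19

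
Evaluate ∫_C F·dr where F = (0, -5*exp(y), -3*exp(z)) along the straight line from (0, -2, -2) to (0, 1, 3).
(-3*exp(5) - 5*exp(3) + 8)*exp(-2)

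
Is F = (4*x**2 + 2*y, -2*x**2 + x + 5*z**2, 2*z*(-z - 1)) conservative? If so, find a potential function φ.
No, ∇×F = (-10*z, 0, -4*x - 1) ≠ 0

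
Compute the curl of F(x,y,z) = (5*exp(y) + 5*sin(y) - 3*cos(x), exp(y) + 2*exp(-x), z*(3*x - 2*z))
(0, -3*z, -5*exp(y) - 5*cos(y) - 2*exp(-x))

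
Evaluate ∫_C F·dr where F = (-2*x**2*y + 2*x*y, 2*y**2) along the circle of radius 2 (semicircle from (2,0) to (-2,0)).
4*pi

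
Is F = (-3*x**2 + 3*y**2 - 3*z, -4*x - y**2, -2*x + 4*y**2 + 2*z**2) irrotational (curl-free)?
No, ∇×F = (8*y, -1, -6*y - 4)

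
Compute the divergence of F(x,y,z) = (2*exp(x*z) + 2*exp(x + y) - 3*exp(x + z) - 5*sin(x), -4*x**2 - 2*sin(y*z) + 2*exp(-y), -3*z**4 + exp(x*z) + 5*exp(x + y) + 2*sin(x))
((x*exp(x*z) - 12*z**3 + 2*z*exp(x*z) - 2*z*cos(y*z) + 2*exp(x + y) - 3*exp(x + z) - 5*cos(x))*exp(y) - 2)*exp(-y)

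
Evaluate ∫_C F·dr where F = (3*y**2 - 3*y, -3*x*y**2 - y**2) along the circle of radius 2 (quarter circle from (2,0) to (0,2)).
-56/3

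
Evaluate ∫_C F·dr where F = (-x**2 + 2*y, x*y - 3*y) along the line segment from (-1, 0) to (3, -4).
-36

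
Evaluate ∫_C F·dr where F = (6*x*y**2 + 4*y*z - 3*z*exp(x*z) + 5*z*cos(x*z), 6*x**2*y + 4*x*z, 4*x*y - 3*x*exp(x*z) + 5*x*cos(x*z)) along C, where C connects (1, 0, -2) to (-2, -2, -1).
-6*sinh(2) + 10*sin(2) + 32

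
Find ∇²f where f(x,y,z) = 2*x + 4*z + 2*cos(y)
-2*cos(y)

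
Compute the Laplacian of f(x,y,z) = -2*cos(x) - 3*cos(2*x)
2*cos(x) + 12*cos(2*x)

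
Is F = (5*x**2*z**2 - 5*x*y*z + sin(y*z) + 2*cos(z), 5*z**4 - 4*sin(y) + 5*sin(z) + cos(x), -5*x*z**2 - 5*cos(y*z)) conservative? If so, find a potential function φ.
No, ∇×F = (-20*z**3 + 5*z*sin(y*z) - 5*cos(z), 10*x**2*z - 5*x*y + y*cos(y*z) + 5*z**2 - 2*sin(z), 5*x*z - z*cos(y*z) - sin(x)) ≠ 0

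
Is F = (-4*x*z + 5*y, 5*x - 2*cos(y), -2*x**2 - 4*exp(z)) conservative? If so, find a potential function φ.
Yes, F is conservative. φ = -2*x**2*z + 5*x*y - 4*exp(z) - 2*sin(y)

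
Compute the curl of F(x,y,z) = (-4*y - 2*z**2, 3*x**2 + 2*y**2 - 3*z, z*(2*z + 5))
(3, -4*z, 6*x + 4)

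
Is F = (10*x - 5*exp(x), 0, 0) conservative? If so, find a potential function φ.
Yes, F is conservative. φ = 5*x**2 - 5*exp(x)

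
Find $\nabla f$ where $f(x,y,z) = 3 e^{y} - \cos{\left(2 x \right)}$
(2*sin(2*x), 3*exp(y), 0)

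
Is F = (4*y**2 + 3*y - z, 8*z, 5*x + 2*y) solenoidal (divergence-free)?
Yes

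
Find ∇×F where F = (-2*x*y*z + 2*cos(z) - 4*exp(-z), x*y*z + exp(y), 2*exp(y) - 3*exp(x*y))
(-x*y - 3*x*exp(x*y) + 2*exp(y), -2*x*y + 3*y*exp(x*y) - 2*sin(z) + 4*exp(-z), z*(2*x + y))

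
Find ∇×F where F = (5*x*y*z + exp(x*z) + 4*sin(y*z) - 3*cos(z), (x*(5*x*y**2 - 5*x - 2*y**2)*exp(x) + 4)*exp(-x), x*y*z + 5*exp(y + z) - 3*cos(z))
(x*z + 5*exp(y + z), 5*x*y + x*exp(x*z) - y*z + 4*y*cos(y*z) + 3*sin(z), 10*x*y**2 - 5*x*z - 10*x - 2*y**2 - 4*z*cos(y*z) - 4*exp(-x))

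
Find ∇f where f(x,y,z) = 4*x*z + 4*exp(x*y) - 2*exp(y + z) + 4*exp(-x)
(4*y*exp(x*y) + 4*z - 4*exp(-x), 4*x*exp(x*y) - 2*exp(y + z), 4*x - 2*exp(y + z))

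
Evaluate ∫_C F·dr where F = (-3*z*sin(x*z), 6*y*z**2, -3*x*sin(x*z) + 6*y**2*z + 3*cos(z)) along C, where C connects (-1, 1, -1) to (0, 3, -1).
27 - 3*cos(1)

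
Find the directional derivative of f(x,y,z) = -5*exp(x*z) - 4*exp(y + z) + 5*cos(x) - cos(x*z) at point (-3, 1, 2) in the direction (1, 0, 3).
sqrt(10)*(-12*exp(9) + 7*exp(6)*sin(6) + 35 + 5*exp(6)*sin(3))*exp(-6)/10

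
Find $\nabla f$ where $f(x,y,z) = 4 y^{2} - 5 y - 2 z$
(0, 8*y - 5, -2)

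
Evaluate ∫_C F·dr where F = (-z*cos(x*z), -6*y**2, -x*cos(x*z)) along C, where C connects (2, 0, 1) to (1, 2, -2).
-16 + 2*sin(2)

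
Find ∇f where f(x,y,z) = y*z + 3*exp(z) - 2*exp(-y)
(0, z + 2*exp(-y), y + 3*exp(z))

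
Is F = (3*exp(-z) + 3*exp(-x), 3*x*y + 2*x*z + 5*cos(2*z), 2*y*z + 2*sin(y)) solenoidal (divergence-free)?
No, ∇·F = 3*x + 2*y - 3*exp(-x)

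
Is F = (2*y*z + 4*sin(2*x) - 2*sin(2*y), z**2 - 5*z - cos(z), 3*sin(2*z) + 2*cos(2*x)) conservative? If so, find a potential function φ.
No, ∇×F = (-2*z - sin(z) + 5, 2*y + 4*sin(2*x), -2*z + 4*cos(2*y)) ≠ 0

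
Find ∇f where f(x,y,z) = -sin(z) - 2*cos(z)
(0, 0, 2*sin(z) - cos(z))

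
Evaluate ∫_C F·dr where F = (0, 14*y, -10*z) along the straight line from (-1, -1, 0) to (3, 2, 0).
21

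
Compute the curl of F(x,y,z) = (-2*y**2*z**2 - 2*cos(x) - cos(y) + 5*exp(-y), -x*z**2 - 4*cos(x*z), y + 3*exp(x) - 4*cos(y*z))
(2*x*z - 4*x*sin(x*z) + 4*z*sin(y*z) + 1, -4*y**2*z - 3*exp(x), 4*y*z**2 - z**2 + 4*z*sin(x*z) - sin(y) + 5*exp(-y))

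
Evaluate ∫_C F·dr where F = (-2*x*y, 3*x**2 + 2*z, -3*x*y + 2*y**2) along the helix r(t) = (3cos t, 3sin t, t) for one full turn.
18*pi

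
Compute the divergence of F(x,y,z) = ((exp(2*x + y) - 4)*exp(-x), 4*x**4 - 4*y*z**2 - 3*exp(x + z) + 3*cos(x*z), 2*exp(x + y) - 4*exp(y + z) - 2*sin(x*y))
(-4*(z**2 + exp(y + z))*exp(x) + exp(2*x + y) + 4)*exp(-x)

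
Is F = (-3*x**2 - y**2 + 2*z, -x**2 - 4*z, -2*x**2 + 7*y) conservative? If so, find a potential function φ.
No, ∇×F = (11, 4*x + 2, -2*x + 2*y) ≠ 0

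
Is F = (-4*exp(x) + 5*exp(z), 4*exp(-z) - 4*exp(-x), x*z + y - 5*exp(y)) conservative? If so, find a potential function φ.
No, ∇×F = (-5*exp(y) + 1 + 4*exp(-z), -z + 5*exp(z), 4*exp(-x)) ≠ 0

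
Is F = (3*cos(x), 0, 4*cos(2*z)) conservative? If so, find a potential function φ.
Yes, F is conservative. φ = 3*sin(x) + 2*sin(2*z)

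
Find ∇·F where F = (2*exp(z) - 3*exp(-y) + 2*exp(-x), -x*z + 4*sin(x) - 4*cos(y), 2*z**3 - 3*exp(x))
6*z**2 + 4*sin(y) - 2*exp(-x)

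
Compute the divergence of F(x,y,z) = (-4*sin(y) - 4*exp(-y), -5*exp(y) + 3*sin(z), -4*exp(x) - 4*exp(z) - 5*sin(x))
-5*exp(y) - 4*exp(z)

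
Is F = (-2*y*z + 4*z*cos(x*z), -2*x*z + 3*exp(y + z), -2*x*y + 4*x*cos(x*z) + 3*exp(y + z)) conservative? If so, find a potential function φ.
Yes, F is conservative. φ = -2*x*y*z + 3*exp(y + z) + 4*sin(x*z)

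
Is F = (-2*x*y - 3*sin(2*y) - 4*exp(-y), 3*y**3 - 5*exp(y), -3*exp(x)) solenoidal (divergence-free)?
No, ∇·F = 9*y**2 - 2*y - 5*exp(y)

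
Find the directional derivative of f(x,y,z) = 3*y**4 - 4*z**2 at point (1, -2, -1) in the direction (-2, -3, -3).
12*sqrt(22)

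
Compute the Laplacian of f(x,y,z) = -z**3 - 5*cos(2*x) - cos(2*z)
-6*z + 20*cos(2*x) + 4*cos(2*z)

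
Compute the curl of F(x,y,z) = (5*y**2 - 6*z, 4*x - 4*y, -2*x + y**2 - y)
(2*y - 1, -4, 4 - 10*y)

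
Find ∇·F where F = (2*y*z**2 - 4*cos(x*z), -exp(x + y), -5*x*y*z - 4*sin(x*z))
-5*x*y - 4*x*cos(x*z) + 4*z*sin(x*z) - exp(x + y)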